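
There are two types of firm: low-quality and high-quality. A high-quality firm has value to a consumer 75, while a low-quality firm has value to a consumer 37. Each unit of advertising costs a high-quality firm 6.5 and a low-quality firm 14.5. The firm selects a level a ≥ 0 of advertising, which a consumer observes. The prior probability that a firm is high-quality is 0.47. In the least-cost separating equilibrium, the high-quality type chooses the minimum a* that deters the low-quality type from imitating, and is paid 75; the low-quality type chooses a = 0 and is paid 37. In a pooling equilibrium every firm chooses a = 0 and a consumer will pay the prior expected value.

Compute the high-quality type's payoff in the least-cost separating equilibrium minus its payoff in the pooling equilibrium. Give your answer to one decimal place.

3.1

Least-cost separating signal: a* solves 37 = 75 − 14.5·a*, so a* = (75 − 37)/14.5 ≈ 2.6207.
High-quality type's separating payoff: 75 − 6.5 × a* = 75 − 6.5 × (75 − 37)/14.5 = 75 − 247/14.5 ≈ 57.966.
Pooling payoff: 0.47 × 75 + 0.53 × 37 = 54.86.
Difference: 57.966 − 54.86 = 3.106, i.e. 3.1 to one decimal place.
The high-quality type prefers to separate.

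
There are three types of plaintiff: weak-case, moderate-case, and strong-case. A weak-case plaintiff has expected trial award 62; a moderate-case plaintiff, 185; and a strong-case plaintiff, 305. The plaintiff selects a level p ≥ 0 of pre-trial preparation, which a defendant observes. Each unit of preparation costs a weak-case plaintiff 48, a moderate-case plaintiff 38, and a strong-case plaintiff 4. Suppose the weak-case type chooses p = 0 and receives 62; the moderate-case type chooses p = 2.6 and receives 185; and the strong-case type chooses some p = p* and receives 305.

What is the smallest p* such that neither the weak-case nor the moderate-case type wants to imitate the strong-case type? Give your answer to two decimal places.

5.76

Weak-case type (on-path payoff 62) won't mimic when 62 ≥ 305 − 48·p*, i.e. p* ≥ 5.06.
Moderate-case type (on-path payoff 185 − 38×2.6 = 86.2) won't mimic when 86.2 ≥ 305 − 38·p*, i.e. p* ≥ 5.76.
Both must hold, so p* = max(5.06, 5.76) = 5.76. The moderate-case type's constraint binds.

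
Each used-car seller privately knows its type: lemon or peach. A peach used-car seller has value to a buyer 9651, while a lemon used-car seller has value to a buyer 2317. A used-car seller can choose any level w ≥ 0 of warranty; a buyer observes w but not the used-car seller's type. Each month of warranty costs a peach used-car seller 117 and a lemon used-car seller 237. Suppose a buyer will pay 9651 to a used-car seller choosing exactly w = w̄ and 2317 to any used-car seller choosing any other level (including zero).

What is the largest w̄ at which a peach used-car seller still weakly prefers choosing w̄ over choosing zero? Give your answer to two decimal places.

62.68

Choosing w̄ yields the peach type 9651 − 117·w̄; choosing zero yields 2317.
The peach type is indifferent at 9651 − 117·w̄ = 2317, i.e. w̄ = (9651 − 2317) / 117 ≈ 62.68.
For any w̄ above 62.68 the peach type would rather pool at zero, so separation collapses.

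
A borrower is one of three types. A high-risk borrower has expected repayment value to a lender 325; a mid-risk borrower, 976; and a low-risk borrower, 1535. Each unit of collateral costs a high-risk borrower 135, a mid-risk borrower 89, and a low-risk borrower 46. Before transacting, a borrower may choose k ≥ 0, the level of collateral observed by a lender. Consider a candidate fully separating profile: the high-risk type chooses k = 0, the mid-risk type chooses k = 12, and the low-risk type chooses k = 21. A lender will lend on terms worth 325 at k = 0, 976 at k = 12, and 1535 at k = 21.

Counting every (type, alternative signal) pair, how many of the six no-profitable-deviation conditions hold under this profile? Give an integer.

High-risk (own payoff 325): to k=12 gives 976 − 135×12 = -644 → no gain ✓; to k=21 gives 1535 − 135×21 = -1300 → no gain ✓.
Mid-risk (own payoff 976 − 89×12 = -92): to k=0 gives 325 → profitable ✗; to k=21 gives 1535 − 89×21 = -334 → no gain ✓.
Low-risk (own payoff 1535 − 46×21 = 569): to k=0 gives 325 → no gain ✓; to k=12 gives 976 − 46×12 = 424 → no gain ✓.
5 of the 6 constraints hold; not an equilibrium.

5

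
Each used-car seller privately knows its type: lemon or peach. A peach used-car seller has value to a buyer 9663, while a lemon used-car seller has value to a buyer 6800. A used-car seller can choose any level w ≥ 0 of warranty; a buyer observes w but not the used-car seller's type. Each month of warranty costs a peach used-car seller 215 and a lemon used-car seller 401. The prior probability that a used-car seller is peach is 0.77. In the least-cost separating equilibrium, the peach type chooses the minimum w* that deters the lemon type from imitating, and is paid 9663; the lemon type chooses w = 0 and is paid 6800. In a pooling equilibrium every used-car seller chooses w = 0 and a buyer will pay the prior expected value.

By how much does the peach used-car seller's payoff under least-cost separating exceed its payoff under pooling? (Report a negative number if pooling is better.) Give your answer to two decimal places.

Least-cost separating signal: w* solves 6800 = 9663 − 401·w*, so w* = (9663 − 6800)/401 ≈ 7.1397.
Peach type's separating payoff: 9663 − 215 × w* = 9663 − 215 × (9663 − 6800)/401 = 9663 − 615545/401 ≈ 8127.9751.
Pooling payoff: 0.77 × 9663 + 0.23 × 6800 = 9004.51.
Difference: 8127.9751 − 9004.51 = -876.5349, i.e. -876.53 to two decimal places.
The peach type would prefer the pooling outcome.

-876.53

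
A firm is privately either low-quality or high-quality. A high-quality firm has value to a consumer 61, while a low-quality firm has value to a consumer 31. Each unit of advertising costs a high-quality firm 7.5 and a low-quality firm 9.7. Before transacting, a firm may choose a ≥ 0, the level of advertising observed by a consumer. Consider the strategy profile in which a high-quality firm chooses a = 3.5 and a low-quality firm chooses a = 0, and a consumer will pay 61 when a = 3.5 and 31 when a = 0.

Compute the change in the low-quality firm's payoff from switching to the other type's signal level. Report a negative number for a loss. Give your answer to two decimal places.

Playing a = 0 the low-quality firm receives 31.
Deviating to a = 3.5 brings payment 61 at cost 9.7 × 3.5 = 33.95, netting 27.05.
Gain from deviating: 27.05 − 31 = -3.95.
The gain is negative, so the low-quality type's incentive-compatibility constraint is satisfied.

-3.95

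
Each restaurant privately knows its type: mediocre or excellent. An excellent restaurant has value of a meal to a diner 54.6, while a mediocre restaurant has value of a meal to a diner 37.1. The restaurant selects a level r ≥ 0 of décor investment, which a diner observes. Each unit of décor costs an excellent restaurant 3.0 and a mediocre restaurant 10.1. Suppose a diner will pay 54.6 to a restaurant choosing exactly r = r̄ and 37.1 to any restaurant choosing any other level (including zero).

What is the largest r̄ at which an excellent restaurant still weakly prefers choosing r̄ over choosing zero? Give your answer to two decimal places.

5.83

Choosing r̄ yields the excellent type 54.6 − 3.0·r̄; choosing zero yields 37.1.
The excellent type is indifferent at 54.6 − 3.0·r̄ = 37.1, i.e. r̄ = (54.6 − 37.1) / 3.0 ≈ 5.83.
For any r̄ above 5.83 the excellent type would rather pool at zero, so separation collapses.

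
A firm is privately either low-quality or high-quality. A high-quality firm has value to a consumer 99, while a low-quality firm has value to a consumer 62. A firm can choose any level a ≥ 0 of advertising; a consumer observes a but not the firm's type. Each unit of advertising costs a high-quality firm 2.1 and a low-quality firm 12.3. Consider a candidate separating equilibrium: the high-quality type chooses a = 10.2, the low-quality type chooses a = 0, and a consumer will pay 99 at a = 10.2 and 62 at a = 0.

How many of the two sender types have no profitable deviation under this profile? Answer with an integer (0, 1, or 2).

Low-quality type: stay at 0 → 62; mimic → 99 − 12.3 × 10.2 = -26.46. IC holds (62 ≥ -26.46).
High-quality type: signal → 99 − 2.1 × 10.2 = 77.58; deviate to 0 → 62. IC holds (77.58 ≥ 62).
2 of 2 constraints hold, so this is a separating equilibrium.

2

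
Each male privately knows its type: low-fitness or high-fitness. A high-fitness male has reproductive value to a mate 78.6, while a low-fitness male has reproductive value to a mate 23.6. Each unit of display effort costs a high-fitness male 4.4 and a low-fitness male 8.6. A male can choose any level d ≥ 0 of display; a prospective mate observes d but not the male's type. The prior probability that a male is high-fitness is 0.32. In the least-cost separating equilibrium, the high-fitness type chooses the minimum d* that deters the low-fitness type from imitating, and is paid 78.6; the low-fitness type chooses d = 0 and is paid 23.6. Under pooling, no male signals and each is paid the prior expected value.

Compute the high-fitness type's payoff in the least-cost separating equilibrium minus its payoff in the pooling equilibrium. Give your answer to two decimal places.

Least-cost separating signal: d* solves 23.6 = 78.6 − 8.6·d*, so d* = (78.6 − 23.6)/8.6 ≈ 6.3953.
High-fitness type's separating payoff: 78.6 − 4.4 × d* = 78.6 − 4.4 × (78.6 − 23.6)/8.6 = 78.6 − 242/8.6 ≈ 50.4605.
Pooling payoff: 0.32 × 78.6 + 0.68 × 23.6 = 41.2.
Difference: 50.4605 − 41.2 = 9.2605, i.e. 9.26 to two decimal places.
The high-fitness type prefers to separate.

9.26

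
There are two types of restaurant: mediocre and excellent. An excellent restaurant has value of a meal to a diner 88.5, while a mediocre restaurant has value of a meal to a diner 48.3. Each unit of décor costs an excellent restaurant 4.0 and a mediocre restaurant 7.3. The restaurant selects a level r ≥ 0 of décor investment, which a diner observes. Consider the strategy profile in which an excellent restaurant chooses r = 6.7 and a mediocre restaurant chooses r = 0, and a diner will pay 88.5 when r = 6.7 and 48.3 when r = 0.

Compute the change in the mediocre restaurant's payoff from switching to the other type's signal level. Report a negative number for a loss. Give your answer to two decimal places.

-8.71

Playing r = 0 the mediocre restaurant receives 48.3.
Deviating to r = 6.7 brings payment 88.5 at cost 7.3 × 6.7 = 48.91, netting 39.59.
Gain from deviating: 39.59 − 48.3 = -8.71.
The gain is negative, so the mediocre type's incentive-compatibility constraint is satisfied.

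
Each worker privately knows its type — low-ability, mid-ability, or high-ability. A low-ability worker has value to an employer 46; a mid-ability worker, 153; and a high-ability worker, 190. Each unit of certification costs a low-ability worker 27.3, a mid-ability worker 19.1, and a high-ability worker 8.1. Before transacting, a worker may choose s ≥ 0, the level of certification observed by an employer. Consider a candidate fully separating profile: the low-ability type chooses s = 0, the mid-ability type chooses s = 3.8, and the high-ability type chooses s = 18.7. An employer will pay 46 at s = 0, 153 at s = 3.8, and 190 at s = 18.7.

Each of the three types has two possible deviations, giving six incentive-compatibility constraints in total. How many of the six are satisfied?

3

Mid-ability (own payoff 153 − 19.1×3.8 = 80.42): to s=0 gives 46 → no gain ✓; to s=18.7 gives 190 − 19.1×18.7 = -167.17 → no gain ✓.
High-ability (own payoff 190 − 8.1×18.7 = 38.53): to s=0 gives 46 → profitable ✗; to s=3.8 gives 153 − 8.1×3.8 = 122.22 → profitable ✗.
Low-ability (own payoff 46): to s=3.8 gives 153 − 27.3×3.8 = 49.26 → profitable ✗; to s=18.7 gives 190 − 27.3×18.7 = -320.51 → no gain ✓.
3 of the 6 constraints hold; not an equilibrium.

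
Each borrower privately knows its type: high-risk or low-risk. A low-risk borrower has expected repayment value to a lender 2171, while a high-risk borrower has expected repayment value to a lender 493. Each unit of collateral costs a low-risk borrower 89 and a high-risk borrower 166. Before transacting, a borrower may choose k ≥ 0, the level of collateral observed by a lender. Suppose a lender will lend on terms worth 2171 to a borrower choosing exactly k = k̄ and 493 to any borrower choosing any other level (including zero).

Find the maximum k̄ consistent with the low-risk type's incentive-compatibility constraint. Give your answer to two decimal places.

18.85

Choosing k̄ yields the low-risk type 2171 − 89·k̄; choosing zero yields 493.
The low-risk type is indifferent at 2171 − 89·k̄ = 493, i.e. k̄ = (2171 − 493) / 89 ≈ 18.85.
For any k̄ above 18.85 the low-risk type would rather pool at zero, so separation collapses.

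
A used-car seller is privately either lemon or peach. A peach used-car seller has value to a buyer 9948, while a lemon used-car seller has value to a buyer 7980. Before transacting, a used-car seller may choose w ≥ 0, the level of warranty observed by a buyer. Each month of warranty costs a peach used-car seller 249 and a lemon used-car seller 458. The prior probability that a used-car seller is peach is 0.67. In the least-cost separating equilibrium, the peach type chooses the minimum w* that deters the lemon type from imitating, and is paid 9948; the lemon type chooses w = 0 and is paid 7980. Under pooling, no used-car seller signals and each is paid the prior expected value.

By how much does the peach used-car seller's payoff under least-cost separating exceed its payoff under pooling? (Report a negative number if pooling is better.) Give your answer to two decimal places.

-420.50

Least-cost separating signal: w* solves 7980 = 9948 − 458·w*, so w* = (9948 − 7980)/458 ≈ 4.2969.
Peach type's separating payoff: 9948 − 249 × w* = 9948 − 249 × (9948 − 7980)/458 = 9948 − 490032/458 ≈ 8878.0611.
Pooling payoff: 0.67 × 9948 + 0.33 × 7980 = 9298.56.
Difference: 8878.0611 − 9298.56 = -420.4989, i.e. -420.50 to two decimal places.
The peach type would prefer the pooling outcome.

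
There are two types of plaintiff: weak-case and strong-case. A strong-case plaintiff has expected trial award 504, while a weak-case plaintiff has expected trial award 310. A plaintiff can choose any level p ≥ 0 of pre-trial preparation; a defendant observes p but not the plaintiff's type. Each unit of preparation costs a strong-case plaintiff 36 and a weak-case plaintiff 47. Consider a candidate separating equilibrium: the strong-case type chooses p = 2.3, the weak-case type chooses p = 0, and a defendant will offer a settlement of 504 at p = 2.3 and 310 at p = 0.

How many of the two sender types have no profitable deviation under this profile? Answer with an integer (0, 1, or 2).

Weak-case type: stay at 0 → 310; mimic → 504 − 47 × 2.3 = 395.9. IC fails (310 < 395.9).
Strong-case type: signal → 504 − 36 × 2.3 = 421.2; deviate to 0 → 310. IC holds (421.2 ≥ 310).
1 of 2 constraints hold, so this profile is not an equilibrium.

1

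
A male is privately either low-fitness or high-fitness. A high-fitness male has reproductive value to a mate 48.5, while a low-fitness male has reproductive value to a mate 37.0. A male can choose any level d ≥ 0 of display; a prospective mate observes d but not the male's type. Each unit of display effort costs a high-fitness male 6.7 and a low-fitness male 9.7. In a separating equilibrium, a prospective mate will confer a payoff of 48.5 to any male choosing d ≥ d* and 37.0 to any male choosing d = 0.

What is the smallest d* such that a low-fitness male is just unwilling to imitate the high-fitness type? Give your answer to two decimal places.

1.19

A low-fitness male choosing d = 0 receives 37.0.
Imitating at d* instead would pay 48.5 at cost 9.7·d*, netting 48.5 − 9.7·d*.
Indifference: 37.0 = 48.5 − 9.7·d*, so d* = (48.5 − 37.0) / 9.7 ≈ 1.19.
At d* the low-fitness type's incentive constraint just binds; the high-fitness type strictly prefers d* since its per-unit cost is lower.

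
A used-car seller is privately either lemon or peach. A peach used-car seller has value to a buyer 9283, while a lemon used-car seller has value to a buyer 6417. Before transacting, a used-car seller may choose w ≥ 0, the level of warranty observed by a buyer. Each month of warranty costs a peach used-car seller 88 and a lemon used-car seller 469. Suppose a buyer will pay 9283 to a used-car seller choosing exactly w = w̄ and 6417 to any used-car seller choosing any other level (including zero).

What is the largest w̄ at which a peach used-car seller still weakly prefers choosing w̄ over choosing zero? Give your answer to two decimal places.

Choosing w̄ yields the peach type 9283 − 88·w̄; choosing zero yields 6417.
The peach type is indifferent at 9283 − 88·w̄ = 6417, i.e. w̄ = (9283 − 6417) / 88 ≈ 32.57.
For any w̄ above 32.57 the peach type would rather pool at zero, so separation collapses.

32.57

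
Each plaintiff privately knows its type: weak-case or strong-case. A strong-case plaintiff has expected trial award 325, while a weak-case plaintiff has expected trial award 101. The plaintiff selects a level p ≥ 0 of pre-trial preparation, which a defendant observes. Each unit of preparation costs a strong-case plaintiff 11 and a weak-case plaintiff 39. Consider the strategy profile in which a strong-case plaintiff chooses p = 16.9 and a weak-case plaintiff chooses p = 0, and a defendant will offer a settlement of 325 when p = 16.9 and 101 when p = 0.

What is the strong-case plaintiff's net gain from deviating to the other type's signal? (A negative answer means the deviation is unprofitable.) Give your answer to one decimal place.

Playing p = 16.9 the strong-case plaintiff receives 325 − 11 × 16.9 = 139.1.
Deviating to p = 0 yields 101 instead.
Gain from deviating: 101 − 139.1 = -38.1.
The gain is negative, so the strong-case type's incentive-compatibility constraint is satisfied.

-38.1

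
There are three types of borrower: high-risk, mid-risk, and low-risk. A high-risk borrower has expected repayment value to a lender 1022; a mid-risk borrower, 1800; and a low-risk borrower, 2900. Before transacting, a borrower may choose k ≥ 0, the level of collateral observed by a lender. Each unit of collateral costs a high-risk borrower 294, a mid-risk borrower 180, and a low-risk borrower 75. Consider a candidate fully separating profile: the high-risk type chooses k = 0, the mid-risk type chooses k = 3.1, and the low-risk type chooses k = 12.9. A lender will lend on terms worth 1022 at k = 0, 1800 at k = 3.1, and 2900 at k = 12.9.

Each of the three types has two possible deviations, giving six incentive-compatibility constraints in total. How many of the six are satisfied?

6

Low-risk (own payoff 2900 − 75×12.9 = 1932.5): to k=0 gives 1022 → no gain ✓; to k=3.1 gives 1800 − 75×3.1 = 1567.5 → no gain ✓.
High-risk (own payoff 1022): to k=3.1 gives 1800 − 294×3.1 = 888.6 → no gain ✓; to k=12.9 gives 2900 − 294×12.9 = -892.6 → no gain ✓.
Mid-risk (own payoff 1800 − 180×3.1 = 1242): to k=0 gives 1022 → no gain ✓; to k=12.9 gives 2900 − 180×12.9 = 578 → no gain ✓.
6 of the 6 constraints hold; this profile is a separating equilibrium.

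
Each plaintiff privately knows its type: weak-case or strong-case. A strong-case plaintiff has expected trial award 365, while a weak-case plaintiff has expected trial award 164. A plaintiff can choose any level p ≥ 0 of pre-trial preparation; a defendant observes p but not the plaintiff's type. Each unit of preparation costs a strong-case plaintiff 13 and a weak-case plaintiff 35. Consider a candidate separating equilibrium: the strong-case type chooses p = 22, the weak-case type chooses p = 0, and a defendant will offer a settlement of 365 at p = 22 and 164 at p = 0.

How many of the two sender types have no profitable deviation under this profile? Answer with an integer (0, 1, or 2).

Weak-case type: stay at 0 → 164; mimic → 365 − 35 × 22 = -405. IC holds (164 ≥ -405).
Strong-case type: signal → 365 − 13 × 22 = 79; deviate to 0 → 164. IC fails (79 < 164).
1 of 2 constraints hold, so this profile is not an equilibrium.

1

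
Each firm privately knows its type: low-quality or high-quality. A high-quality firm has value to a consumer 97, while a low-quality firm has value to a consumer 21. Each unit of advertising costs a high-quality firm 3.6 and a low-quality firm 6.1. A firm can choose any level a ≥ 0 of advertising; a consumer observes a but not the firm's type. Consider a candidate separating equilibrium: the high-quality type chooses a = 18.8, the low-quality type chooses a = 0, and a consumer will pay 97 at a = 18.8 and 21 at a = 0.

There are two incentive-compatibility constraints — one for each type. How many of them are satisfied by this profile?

2

Low-quality type: stay at 0 → 21; mimic → 97 − 6.1 × 18.8 = -17.68. IC holds (21 ≥ -17.68).
High-quality type: signal → 97 − 3.6 × 18.8 = 29.32; deviate to 0 → 21. IC holds (29.32 ≥ 21).
2 of 2 constraints hold, so this is a separating equilibrium.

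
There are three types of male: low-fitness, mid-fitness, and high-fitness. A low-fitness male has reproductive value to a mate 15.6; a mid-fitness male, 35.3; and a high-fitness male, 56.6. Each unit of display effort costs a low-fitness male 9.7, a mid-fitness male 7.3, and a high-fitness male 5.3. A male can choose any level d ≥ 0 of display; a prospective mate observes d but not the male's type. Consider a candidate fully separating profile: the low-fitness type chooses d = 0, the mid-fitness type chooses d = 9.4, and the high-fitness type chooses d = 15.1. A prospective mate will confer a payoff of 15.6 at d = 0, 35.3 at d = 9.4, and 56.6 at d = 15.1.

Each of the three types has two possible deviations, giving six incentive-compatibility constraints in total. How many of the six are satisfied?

Mid-fitness (own payoff 35.3 − 7.3×9.4 = -33.32): to d=0 gives 15.6 → profitable ✗; to d=15.1 gives 56.6 − 7.3×15.1 = -53.63 → no gain ✓.
Low-fitness (own payoff 15.6): to d=9.4 gives 35.3 − 9.7×9.4 = -55.88 → no gain ✓; to d=15.1 gives 56.6 − 9.7×15.1 = -89.87 → no gain ✓.
High-fitness (own payoff 56.6 − 5.3×15.1 = -23.43): to d=0 gives 15.6 → profitable ✗; to d=9.4 gives 35.3 − 5.3×9.4 = -14.52 → profitable ✗.
3 of the 6 constraints hold; not an equilibrium.

3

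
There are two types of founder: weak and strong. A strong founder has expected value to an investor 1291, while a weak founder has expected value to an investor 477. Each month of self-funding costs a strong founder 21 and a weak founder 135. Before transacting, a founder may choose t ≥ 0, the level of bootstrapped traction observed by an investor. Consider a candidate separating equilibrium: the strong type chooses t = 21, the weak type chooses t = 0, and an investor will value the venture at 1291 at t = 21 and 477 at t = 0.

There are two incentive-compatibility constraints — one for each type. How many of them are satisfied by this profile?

2

Strong type: signal → 1291 − 21 × 21 = 850; deviate to 0 → 477. IC holds (850 ≥ 477).
Weak type: stay at 0 → 477; mimic → 1291 − 135 × 21 = -1544. IC holds (477 ≥ -1544).
2 of 2 constraints hold, so this is a separating equilibrium.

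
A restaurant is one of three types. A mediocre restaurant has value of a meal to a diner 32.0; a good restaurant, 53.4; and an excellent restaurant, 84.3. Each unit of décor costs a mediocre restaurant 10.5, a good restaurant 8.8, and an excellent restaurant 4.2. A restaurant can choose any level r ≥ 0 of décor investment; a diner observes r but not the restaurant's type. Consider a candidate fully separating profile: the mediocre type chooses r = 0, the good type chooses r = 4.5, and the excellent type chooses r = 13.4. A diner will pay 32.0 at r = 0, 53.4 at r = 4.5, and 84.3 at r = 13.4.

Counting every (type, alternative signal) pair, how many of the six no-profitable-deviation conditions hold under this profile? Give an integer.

3

Good (own payoff 53.4 − 8.8×4.5 = 13.8): to r=0 gives 32.0 → profitable ✗; to r=13.4 gives 84.3 − 8.8×13.4 = -33.62 → no gain ✓.
Mediocre (own payoff 32.0): to r=4.5 gives 53.4 − 10.5×4.5 = 6.15 → no gain ✓; to r=13.4 gives 84.3 − 10.5×13.4 = -56.4 → no gain ✓.
Excellent (own payoff 84.3 − 4.2×13.4 = 28.02): to r=0 gives 32.0 → profitable ✗; to r=4.5 gives 53.4 − 4.2×4.5 = 34.5 → profitable ✗.
3 of the 6 constraints hold; not an equilibrium.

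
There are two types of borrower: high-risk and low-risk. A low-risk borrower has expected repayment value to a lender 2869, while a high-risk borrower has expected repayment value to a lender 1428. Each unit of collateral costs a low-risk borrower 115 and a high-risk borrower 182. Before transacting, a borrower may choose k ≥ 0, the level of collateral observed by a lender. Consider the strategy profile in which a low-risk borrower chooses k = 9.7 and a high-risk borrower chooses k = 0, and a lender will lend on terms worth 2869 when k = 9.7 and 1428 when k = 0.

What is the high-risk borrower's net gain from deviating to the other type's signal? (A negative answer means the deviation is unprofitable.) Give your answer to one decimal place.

-324.4

Playing k = 0 the high-risk borrower receives 1428.
Deviating to k = 9.7 brings payment 2869 at cost 182 × 9.7 = 1765.4, netting 1103.6.
Gain from deviating: 1103.6 − 1428 = -324.4.
The gain is negative, so the high-risk type's incentive-compatibility constraint is satisfied.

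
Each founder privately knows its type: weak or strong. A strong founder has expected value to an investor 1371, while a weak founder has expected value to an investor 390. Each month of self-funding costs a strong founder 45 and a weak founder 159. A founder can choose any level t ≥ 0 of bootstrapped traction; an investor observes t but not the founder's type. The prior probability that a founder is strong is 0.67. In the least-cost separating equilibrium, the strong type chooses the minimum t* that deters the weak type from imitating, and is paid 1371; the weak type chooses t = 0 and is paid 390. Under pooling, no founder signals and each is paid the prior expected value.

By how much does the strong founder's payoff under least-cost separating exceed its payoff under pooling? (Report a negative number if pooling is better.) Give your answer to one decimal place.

Least-cost separating signal: t* solves 390 = 1371 − 159·t*, so t* = (1371 − 390)/159 ≈ 6.1698.
Strong type's separating payoff: 1371 − 45 × t* = 1371 − 45 × (1371 − 390)/159 = 1371 − 44145/159 ≈ 1093.358.
Pooling payoff: 0.67 × 1371 + 0.33 × 390 = 1047.27.
Difference: 1093.358 − 1047.27 = 46.088, i.e. 46.1 to one decimal place.
The strong type prefers to separate.

46.1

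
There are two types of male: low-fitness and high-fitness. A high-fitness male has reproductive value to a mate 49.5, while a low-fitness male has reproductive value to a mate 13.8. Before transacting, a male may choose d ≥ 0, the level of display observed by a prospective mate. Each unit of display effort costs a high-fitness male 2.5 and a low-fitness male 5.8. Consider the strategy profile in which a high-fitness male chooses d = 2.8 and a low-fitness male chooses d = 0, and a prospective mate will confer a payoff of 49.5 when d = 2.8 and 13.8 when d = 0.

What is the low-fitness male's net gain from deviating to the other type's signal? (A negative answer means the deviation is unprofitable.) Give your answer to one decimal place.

19.5

Playing d = 0 the low-fitness male receives 13.8.
Deviating to d = 2.8 brings payment 49.5 at cost 5.8 × 2.8 = 16.24, netting 33.26.
Gain from deviating: 33.26 − 13.8 = 19.46, i.e. 19.5 to one decimal place.
The gain is positive, so the low-fitness type's incentive-compatibility constraint is violated — this profile is not a separating equilibrium.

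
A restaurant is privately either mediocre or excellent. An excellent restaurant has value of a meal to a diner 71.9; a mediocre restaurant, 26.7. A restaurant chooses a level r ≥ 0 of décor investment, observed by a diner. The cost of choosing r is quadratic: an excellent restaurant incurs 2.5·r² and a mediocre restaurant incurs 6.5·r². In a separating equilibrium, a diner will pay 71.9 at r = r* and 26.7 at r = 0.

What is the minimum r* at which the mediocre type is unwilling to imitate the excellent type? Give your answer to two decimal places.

The mediocre type at r = 0 receives 26.7; imitating at r* yields 71.9 − 6.5·r*².
Indifference: 26.7 = 71.9 − 6.5·r*², so r*² = (71.9 − 26.7) / 6.5 ≈ 6.9538.
r* = √6.9538 ≈ 2.64.

2.64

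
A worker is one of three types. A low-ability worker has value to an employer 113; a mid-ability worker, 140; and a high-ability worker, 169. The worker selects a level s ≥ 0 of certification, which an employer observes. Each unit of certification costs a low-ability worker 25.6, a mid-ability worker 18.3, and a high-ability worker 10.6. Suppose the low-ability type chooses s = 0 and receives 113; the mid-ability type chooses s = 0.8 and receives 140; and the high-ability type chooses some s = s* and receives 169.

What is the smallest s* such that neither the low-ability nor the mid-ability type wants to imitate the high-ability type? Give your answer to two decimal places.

Low-ability type (on-path payoff 113) won't mimic when 113 ≥ 169 − 25.6·s*, i.e. s* ≥ 2.19.
Mid-ability type (on-path payoff 140 − 18.3×0.8 = 125.36) won't mimic when 125.36 ≥ 169 − 18.3·s*, i.e. s* ≥ 2.38.
Both must hold, so s* = max(2.19, 2.38) = 2.38. The mid-ability type's constraint binds.

2.38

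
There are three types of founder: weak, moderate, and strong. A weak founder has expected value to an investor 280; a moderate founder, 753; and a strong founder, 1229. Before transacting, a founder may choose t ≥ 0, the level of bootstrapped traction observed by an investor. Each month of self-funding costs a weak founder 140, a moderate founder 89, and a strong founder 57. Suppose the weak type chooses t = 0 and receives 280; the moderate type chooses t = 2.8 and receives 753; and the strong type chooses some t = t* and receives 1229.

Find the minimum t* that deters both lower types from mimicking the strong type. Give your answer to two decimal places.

Moderate type (on-path payoff 753 − 89×2.8 = 503.8) won't mimic when 503.8 ≥ 1229 − 89·t*, i.e. t* ≥ 8.15.
Weak type (on-path payoff 280) won't mimic when 280 ≥ 1229 − 140·t*, i.e. t* ≥ 6.78.
Both must hold, so t* = max(6.78, 8.15) = 8.15. The moderate type's constraint binds.

8.15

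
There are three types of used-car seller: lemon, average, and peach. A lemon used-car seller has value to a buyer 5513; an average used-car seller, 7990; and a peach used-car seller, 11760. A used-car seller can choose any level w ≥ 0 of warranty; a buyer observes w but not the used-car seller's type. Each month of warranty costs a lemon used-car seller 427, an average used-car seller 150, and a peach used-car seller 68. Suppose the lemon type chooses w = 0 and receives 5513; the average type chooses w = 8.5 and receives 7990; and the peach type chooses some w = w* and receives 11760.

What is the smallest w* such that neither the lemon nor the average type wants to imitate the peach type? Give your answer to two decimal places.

Lemon type (on-path payoff 5513) won't mimic when 5513 ≥ 11760 − 427·w*, i.e. w* ≥ 14.63.
Average type (on-path payoff 7990 − 150×8.5 = 6715) won't mimic when 6715 ≥ 11760 − 150·w*, i.e. w* ≥ 33.63.
Both must hold, so w* = max(14.63, 33.63) = 33.63. The average type's constraint binds.

33.63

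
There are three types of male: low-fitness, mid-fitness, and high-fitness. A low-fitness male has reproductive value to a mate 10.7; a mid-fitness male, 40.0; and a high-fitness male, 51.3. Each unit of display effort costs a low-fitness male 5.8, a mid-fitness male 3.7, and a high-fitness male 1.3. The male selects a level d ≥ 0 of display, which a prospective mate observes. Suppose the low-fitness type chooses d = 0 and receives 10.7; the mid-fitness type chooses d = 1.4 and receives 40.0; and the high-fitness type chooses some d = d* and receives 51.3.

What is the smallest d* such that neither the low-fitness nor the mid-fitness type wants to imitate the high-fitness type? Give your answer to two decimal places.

7.00

Low-fitness type (on-path payoff 10.7) won't mimic when 10.7 ≥ 51.3 − 5.8·d*, i.e. d* ≥ 7.00.
Mid-fitness type (on-path payoff 40.0 − 3.7×1.4 = 34.82) won't mimic when 34.82 ≥ 51.3 − 3.7·d*, i.e. d* ≥ 4.45.
Both must hold, so d* = max(7.00, 4.45) = 7.00. The low-fitness type's constraint binds.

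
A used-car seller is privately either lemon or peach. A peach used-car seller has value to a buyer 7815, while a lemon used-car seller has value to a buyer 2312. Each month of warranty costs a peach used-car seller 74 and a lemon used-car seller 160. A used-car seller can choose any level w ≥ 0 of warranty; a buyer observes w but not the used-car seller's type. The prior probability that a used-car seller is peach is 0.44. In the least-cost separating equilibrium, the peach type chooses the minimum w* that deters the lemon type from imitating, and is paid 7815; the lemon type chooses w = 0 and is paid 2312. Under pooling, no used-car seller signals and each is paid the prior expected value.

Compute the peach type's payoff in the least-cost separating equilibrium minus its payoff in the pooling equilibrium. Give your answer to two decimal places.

536.54

Least-cost separating signal: w* solves 2312 = 7815 − 160·w*, so w* = (7815 − 2312)/160 ≈ 34.3938.
Peach type's separating payoff: 7815 − 74 × w* = 7815 − 74 × (7815 − 2312)/160 = 7815 − 407222/160 = 5269.8625.
Pooling payoff: 0.44 × 7815 + 0.56 × 2312 = 4733.32.
Difference: 5269.8625 − 4733.32 = 536.5425, i.e. 536.54 to two decimal places.
The peach type prefers to separate.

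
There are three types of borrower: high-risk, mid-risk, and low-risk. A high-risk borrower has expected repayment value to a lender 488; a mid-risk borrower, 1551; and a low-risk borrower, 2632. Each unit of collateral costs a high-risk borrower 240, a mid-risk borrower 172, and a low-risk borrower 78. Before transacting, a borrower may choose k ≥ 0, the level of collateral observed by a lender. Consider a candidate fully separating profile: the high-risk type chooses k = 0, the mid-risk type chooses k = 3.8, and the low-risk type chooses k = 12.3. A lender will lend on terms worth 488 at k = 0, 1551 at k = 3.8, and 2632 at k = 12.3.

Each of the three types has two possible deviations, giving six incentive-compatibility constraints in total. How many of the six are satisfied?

High-risk (own payoff 488): to k=3.8 gives 1551 − 240×3.8 = 639 → profitable ✗; to k=12.3 gives 2632 − 240×12.3 = -320 → no gain ✓.
Low-risk (own payoff 2632 − 78×12.3 = 1672.6): to k=0 gives 488 → no gain ✓; to k=3.8 gives 1551 − 78×3.8 = 1254.6 → no gain ✓.
Mid-risk (own payoff 1551 − 172×3.8 = 897.4): to k=0 gives 488 → no gain ✓; to k=12.3 gives 2632 − 172×12.3 = 516.4 → no gain ✓.
5 of the 6 constraints hold; not an equilibrium.

5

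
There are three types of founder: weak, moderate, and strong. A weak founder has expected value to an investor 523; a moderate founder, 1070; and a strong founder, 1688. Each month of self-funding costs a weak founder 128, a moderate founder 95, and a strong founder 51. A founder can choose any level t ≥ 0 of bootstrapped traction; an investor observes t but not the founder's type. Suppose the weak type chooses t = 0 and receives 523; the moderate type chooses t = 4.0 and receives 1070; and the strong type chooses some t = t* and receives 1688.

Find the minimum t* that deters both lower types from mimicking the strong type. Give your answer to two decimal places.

Weak type (on-path payoff 523) won't mimic when 523 ≥ 1688 − 128·t*, i.e. t* ≥ 9.10.
Moderate type (on-path payoff 1070 − 95×4.0 = 690) won't mimic when 690 ≥ 1688 − 95·t*, i.e. t* ≥ 10.51.
Both must hold, so t* = max(9.10, 10.51) = 10.51. The moderate type's constraint binds.

10.51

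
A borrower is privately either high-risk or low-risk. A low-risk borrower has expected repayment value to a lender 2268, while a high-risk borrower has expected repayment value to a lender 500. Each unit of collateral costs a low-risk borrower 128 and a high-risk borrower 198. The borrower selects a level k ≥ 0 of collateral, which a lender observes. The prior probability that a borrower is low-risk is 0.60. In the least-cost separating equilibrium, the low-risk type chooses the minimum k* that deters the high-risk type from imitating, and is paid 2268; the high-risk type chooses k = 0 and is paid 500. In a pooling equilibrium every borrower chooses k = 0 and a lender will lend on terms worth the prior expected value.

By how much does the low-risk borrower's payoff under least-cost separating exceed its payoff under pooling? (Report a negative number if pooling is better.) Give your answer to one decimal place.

-435.7

Least-cost separating signal: k* solves 500 = 2268 − 198·k*, so k* = (2268 − 500)/198 ≈ 8.9293.
Low-risk type's separating payoff: 2268 − 128 × k* = 2268 − 128 × (2268 − 500)/198 = 2268 − 226304/198 ≈ 1125.051.
Pooling payoff: 0.60 × 2268 + 0.40 × 500 = 1560.8.
Difference: 1125.051 − 1560.8 = -435.749, i.e. -435.7 to one decimal place.
The low-risk type would prefer the pooling outcome.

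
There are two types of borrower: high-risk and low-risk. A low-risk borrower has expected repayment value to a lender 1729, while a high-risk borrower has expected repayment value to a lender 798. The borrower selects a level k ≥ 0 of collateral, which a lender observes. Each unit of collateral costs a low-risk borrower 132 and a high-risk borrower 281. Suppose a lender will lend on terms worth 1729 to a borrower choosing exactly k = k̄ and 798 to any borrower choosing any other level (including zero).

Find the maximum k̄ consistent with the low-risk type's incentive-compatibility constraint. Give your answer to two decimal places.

Choosing k̄ yields the low-risk type 1729 − 132·k̄; choosing zero yields 798.
The low-risk type is indifferent at 1729 − 132·k̄ = 798, i.e. k̄ = (1729 − 798) / 132 ≈ 7.05.
For any k̄ above 7.05 the low-risk type would rather pool at zero, so separation collapses.

7.05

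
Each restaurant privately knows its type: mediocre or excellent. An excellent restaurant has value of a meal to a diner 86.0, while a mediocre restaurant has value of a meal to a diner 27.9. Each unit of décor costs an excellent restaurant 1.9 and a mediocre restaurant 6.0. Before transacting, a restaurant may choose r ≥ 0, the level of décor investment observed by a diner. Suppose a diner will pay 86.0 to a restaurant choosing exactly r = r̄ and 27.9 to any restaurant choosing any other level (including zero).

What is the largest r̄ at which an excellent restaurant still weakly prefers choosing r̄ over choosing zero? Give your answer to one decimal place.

Choosing r̄ yields the excellent type 86.0 − 1.9·r̄; choosing zero yields 27.9.
The excellent type is indifferent at 86.0 − 1.9·r̄ = 27.9, i.e. r̄ = (86.0 − 27.9) / 1.9 ≈ 30.6.
For any r̄ above 30.6 the excellent type would rather pool at zero, so separation collapses.

30.6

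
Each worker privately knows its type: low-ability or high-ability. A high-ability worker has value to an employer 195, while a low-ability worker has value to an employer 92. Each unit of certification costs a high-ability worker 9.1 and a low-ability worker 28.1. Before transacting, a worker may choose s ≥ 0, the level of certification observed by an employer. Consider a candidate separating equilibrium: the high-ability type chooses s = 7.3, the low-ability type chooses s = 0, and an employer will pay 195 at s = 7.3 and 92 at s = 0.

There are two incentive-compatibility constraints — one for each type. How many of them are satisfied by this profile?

High-ability type: signal → 195 − 9.1 × 7.3 = 128.57; deviate to 0 → 92. IC holds (128.57 ≥ 92).
Low-ability type: stay at 0 → 92; mimic → 195 − 28.1 × 7.3 = -10.13. IC holds (92 ≥ -10.13).
2 of 2 constraints hold, so this is a separating equilibrium.

2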